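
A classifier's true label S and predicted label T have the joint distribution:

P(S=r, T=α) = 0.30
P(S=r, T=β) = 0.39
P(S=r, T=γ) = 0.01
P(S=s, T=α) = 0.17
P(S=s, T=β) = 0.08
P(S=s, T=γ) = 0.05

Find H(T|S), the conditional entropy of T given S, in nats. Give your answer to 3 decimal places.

Chain rule: H(T|S) = H(S,T) − H(S).
Marginals: p(S) = (0.7000, 0.3000), p(T) = (0.4700, 0.4700, 0.0600).
H(S,T) = 1.4275 nats; H(S) = 0.6109 nats.
H(T|S) = 1.4275 − 0.6109 = 0.817 nats.

0.817 nats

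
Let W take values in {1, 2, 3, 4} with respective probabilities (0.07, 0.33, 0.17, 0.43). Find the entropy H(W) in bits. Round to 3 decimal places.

H(W) = −Σ p·log₂ p.
  −(0.07)·log₂(0.07) = 0.2686
  −(0.33)·log₂(0.33) = 0.5278
  −(0.17)·log₂(0.17) = 0.4346
  −(0.43)·log₂(0.43) = 0.5236
Sum: 0.2686 + 0.5278 + 0.4346 + 0.5236 = 1.755 bits.

1.755 bits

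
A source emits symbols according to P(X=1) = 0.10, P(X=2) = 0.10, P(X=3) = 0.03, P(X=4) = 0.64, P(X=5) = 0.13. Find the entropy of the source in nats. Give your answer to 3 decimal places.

1.117 nats

H(X) = −Σ p·ln p.
  −(0.10)·ln(0.10) = 0.2303
  −(0.10)·ln(0.10) = 0.2303
  −(0.03)·ln(0.03) = 0.1052
  −(0.64)·ln(0.64) = 0.2856
  −(0.13)·ln(0.13) = 0.2652
Sum: 0.2303 + 0.2303 + 0.1052 + 0.2856 + 0.2652 = 1.117 nats.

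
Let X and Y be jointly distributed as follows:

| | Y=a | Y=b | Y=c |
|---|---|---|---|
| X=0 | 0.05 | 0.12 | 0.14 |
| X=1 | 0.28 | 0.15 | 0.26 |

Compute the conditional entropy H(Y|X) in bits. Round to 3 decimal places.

Marginals: p(X) = (0.3100, 0.6900), p(Y) = (0.3300, 0.2700, 0.4000).
H(Y|X) = Σ p(X) · H(Y|X=·).
  X=0: p=0.3100, H(Y|X=0) = 1.4725
  X=1: p=0.6900, H(Y|X=1) = 1.5372
Weighted sum = 1.517 bits.

1.517 bits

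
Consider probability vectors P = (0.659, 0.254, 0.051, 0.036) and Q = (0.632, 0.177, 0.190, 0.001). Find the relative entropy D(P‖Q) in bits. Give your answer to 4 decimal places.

0.2615 bits

D(P‖Q) = Σ p·log₂(p/q).
  0.659·log₂(0.659/0.632) = 0.03977
  0.254·log₂(0.254/0.177) = 0.13235
  0.051·log₂(0.051/0.190) = -0.09677
  0.036·log₂(0.036/0.001) = 0.18612
D(P‖Q) = 0.2615 bits.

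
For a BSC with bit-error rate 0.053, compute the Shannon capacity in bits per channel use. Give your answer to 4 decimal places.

0.7010 bits

Binary symmetric channel: C = 1 − h₂(ε) where h₂ is the binary entropy function.
h₂(0.053) = −0.053·log₂0.053 − 0.947·log₂0.947 = 0.2990.
C = 1 − 0.2990 = 0.7010 bits per channel use.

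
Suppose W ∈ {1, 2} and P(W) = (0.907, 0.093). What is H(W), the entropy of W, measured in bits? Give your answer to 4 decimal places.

0.4464 bits

H(W) = −Σ p·log₂ p.
  −(0.907)·log₂(0.907) = 0.12773
  −(0.093)·log₂(0.093) = 0.31868
Sum: 0.12773 + 0.31868 = 0.4464 bits.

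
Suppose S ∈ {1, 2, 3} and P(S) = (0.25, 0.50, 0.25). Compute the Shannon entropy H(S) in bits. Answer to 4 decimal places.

H(S) = −Σ p·log₂ p.
  −(0.25)·log₂(0.25) = 0.50000
  −(0.50)·log₂(0.50) = 0.50000
  −(0.25)·log₂(0.25) = 0.50000
Sum: 0.50000 + 0.50000 + 0.50000 = 1.5000 bits.

1.5000 bits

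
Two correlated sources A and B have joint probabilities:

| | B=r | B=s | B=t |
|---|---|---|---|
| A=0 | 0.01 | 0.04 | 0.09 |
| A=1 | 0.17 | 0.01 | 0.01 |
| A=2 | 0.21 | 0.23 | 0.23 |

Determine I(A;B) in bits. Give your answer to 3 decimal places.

0.231 bits

Marginals: p(A) = (0.1400, 0.1900, 0.6700), p(B) = (0.3900, 0.2800, 0.3300).
I(A;B) = Σ p(x,y)·log₂[p(x,y)/(p(x)p(y))].
  (0,r): 0.01·log₂(0.1832) = -0.0245
  (0,s): 0.04·log₂(1.0204) = 0.0012
  (0,t): 0.09·log₂(1.9481) = 0.0866
  (1,r): 0.17·log₂(2.2942) = 0.2037
  (1,s): 0.01·log₂(0.1880) = -0.0241
  (1,t): 0.01·log₂(0.1595) = -0.0265
  (2,r): 0.21·log₂(0.8037) = -0.0662
  (2,s): 0.23·log₂(1.2260) = 0.0676
  (2,t): 0.23·log₂(1.0403) = 0.0131
Sum = 0.231 bits.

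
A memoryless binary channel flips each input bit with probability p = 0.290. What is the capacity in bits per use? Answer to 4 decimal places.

Binary symmetric channel: C = 1 − h₂(ε) where h₂ is the binary entropy function.
h₂(0.290) = −0.290·log₂0.290 − 0.710·log₂0.710 = 0.8687.
C = 1 − 0.8687 = 0.1313 bits per channel use.

0.1313 bits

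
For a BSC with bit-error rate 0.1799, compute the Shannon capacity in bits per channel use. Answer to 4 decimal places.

Binary symmetric channel: C = 1 − h₂(ε) where h₂ is the binary entropy function.
h₂(0.1799) = −0.1799·log₂0.1799 − 0.8201·log₂0.8201 = 0.6799.
C = 1 − 0.6799 = 0.3201 bits per channel use.

0.3201 bits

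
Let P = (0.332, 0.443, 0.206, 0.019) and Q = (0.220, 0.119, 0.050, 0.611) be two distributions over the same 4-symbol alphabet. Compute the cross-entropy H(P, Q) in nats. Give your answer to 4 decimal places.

H(P,Q) = −Σ p·ln q.
  −0.332·ln(0.220) = 0.50269
  −0.443·ln(0.119) = 0.94298
  −0.206·ln(0.050) = 0.61712
  −0.019·ln(0.611) = 0.00936
H(P,Q) = 2.0722 nats.

2.0722 nats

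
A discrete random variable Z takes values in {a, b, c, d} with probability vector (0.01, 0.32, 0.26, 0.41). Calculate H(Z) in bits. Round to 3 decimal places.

H(Z) = −Σ p·log₂ p.
  −(0.01)·log₂(0.01) = 0.0664
  −(0.32)·log₂(0.32) = 0.5260
  −(0.26)·log₂(0.26) = 0.5053
  −(0.41)·log₂(0.41) = 0.5274
Sum: 0.0664 + 0.5260 + 0.5053 + 0.5274 = 1.625 bits.

1.625 bits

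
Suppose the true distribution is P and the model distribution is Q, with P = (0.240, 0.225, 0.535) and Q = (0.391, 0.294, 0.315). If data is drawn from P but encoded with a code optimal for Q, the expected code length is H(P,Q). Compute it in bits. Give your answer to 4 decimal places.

H(P,Q) = −Σ p·log₂ q.
  −0.240·log₂(0.391) = 0.32514
  −0.225·log₂(0.294) = 0.39738
  −0.535·log₂(0.315) = 0.89162
H(P,Q) = 1.6141 bits.

1.6141 bits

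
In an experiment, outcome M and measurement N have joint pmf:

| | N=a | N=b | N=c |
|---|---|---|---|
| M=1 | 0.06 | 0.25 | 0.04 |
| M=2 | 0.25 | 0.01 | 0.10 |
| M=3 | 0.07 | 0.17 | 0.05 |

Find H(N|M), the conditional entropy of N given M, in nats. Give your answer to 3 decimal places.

Marginals: p(M) = (0.3500, 0.3600, 0.2900), p(N) = (0.3800, 0.4300, 0.1900).
H(N|M) = Σ p(M) · H(N|M=·).
  M=1: p=0.3500, H(N|M=1) = 0.7906
  M=2: p=0.3600, H(N|M=2) = 0.7086
  M=3: p=0.2900, H(N|M=3) = 0.9593
Weighted sum = 0.810 nats.

0.810 nats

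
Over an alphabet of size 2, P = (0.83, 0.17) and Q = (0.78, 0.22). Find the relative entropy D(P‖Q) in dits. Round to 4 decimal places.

0.0034 dits

D(P‖Q) = Σ p·log₁₀(p/q).
  0.83·log₁₀(0.83/0.78) = 0.02240
  0.17·log₁₀(0.17/0.22) = -0.01904
D(P‖Q) = 0.0034 dits.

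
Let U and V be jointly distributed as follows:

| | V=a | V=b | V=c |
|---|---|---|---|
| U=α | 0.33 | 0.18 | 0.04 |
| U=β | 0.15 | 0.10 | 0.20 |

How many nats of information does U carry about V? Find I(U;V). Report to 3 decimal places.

Marginals: p(U) = (0.5500, 0.4500), p(V) = (0.4800, 0.2800, 0.2400).
I(U;V) = Σ p(x,y)·ln[p(x,y)/(p(x)p(y))].
  (α,a): 0.33·ln(1.2500) = 0.0736
  (α,b): 0.18·ln(1.1688) = 0.0281
  (α,c): 0.04·ln(0.3030) = -0.0478
  (β,a): 0.15·ln(0.6944) = -0.0547
  (β,b): 0.10·ln(0.7937) = -0.0231
  (β,c): 0.20·ln(1.8519) = 0.1232
Sum = 0.099 nats.

0.099 nats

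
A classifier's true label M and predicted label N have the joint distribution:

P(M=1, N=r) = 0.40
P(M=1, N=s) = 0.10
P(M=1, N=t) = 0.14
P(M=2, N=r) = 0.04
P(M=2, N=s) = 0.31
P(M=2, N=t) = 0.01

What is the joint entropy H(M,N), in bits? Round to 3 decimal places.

H(M,N) = −Σ p(x,y)·log₂ p(x,y) over all 6 cells.
  cell (1,r): −0.40·log₂0.40 = 0.5288
  cell (1,s): −0.10·log₂0.10 = 0.3322
  cell (1,t): −0.14·log₂0.14 = 0.3971
  cell (2,r): −0.04·log₂0.04 = 0.1858
  cell (2,s): −0.31·log₂0.31 = 0.5238
  cell (2,t): −0.01·log₂0.01 = 0.0664
Sum = 2.034 bits.

2.034 bits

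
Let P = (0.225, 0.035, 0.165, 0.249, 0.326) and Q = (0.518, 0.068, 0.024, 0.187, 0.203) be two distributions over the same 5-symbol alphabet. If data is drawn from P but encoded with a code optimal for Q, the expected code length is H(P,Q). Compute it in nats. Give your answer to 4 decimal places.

1.7948 nats

H(P,Q) = −Σ p·ln q.
  −0.225·ln(0.518) = 0.14800
  −0.035·ln(0.068) = 0.09409
  −0.165·ln(0.024) = 0.61540
  −0.249·ln(0.187) = 0.41749
  −0.326·ln(0.203) = 0.51982
H(P,Q) = 1.7948 nats.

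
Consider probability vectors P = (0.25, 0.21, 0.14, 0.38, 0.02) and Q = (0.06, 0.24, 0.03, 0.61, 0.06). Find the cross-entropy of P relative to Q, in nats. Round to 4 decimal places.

1.7381 nats

H(P,Q) = −Σ p·ln q.
  −0.25·ln(0.06) = 0.70335
  −0.21·ln(0.24) = 0.29969
  −0.14·ln(0.03) = 0.49092
  −0.38·ln(0.61) = 0.18783
  −0.02·ln(0.06) = 0.05627
H(P,Q) = 1.7381 nats.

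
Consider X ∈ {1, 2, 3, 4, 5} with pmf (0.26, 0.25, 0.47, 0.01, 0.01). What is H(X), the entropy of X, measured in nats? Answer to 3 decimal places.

H(X) = −Σ p·ln p.
  −(0.26)·ln(0.26) = 0.3502
  −(0.25)·ln(0.25) = 0.3466
  −(0.47)·ln(0.47) = 0.3549
  −(0.01)·ln(0.01) = 0.0461
  −(0.01)·ln(0.01) = 0.0461
Sum: 0.3502 + 0.3466 + 0.3549 + 0.0461 + 0.0461 = 1.144 nats.

1.144 nats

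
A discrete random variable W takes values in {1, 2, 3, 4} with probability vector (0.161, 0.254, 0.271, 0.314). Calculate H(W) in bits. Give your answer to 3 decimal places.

H(W) = −Σ p·log₂ p.
  −(0.161)·log₂(0.161) = 0.4242
  −(0.254)·log₂(0.254) = 0.5022
  −(0.271)·log₂(0.271) = 0.5105
  −(0.314)·log₂(0.314) = 0.5247
Sum: 0.4242 + 0.5022 + 0.5105 + 0.5247 = 1.962 bits.

1.962 bits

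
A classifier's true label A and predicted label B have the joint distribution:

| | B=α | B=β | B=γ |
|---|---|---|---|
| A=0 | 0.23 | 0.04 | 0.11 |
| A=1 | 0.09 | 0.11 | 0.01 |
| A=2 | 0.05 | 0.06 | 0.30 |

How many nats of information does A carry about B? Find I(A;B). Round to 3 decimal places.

Marginals: p(A) = (0.3800, 0.2100, 0.4100), p(B) = (0.3700, 0.2100, 0.4200).
I(A;B) = Σ p(x,y)·ln[p(x,y)/(p(x)p(y))].
  (0,α): 0.23·ln(1.6358) = 0.1132
  (0,β): 0.04·ln(0.5013) = -0.0276
  (0,γ): 0.11·ln(0.6892) = -0.0409
  (1,α): 0.09·ln(1.1583) = 0.0132
  (1,β): 0.11·ln(2.4943) = 0.1005
  (1,γ): 0.01·ln(0.1134) = -0.0218
  (2,α): 0.05·ln(0.3296) = -0.0555
  (2,β): 0.06·ln(0.6969) = -0.0217
  (2,γ): 0.30·ln(1.7422) = 0.1665
Sum = 0.226 nats.

0.226 nats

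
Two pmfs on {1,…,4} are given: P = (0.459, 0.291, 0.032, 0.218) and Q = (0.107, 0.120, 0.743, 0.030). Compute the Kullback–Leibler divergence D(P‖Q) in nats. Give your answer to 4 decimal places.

1.2579 nats

D(P‖Q) = Σ p·ln(p/q).
  0.459·ln(0.459/0.107) = 0.66841
  0.291·ln(0.291/0.120) = 0.25778
  0.032·ln(0.032/0.743) = -0.10064
  0.218·ln(0.218/0.030) = 0.43236
D(P‖Q) = 1.2579 nats.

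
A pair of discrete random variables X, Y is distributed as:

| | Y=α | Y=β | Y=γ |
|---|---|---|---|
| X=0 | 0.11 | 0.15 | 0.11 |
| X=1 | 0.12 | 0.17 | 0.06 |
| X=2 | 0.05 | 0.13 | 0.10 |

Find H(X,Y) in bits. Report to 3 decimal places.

H(X,Y) = −Σ p(x,y)·log₂ p(x,y) over all 9 cells.
  cell (0,α): −0.11·log₂0.11 = 0.3503
  cell (0,β): −0.15·log₂0.15 = 0.4105
  cell (0,γ): −0.11·log₂0.11 = 0.3503
  cell (1,α): −0.12·log₂0.12 = 0.3671
  cell (1,β): −0.17·log₂0.17 = 0.4346
  cell (1,γ): −0.06·log₂0.06 = 0.2435
  cell (2,α): −0.05·log₂0.05 = 0.2161
  cell (2,β): −0.13·log₂0.13 = 0.3826
  cell (2,γ): −0.10·log₂0.10 = 0.3322
Sum = 3.087 bits.

3.087 bits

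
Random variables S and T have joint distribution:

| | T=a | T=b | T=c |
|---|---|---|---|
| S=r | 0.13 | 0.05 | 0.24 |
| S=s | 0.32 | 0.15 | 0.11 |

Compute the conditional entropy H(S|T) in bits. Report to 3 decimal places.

Marginals: p(S) = (0.4200, 0.5800), p(T) = (0.4500, 0.2000, 0.3500).
H(S|T) = Σ p(T) · H(S|T=·).
  T=a: p=0.4500, H(S|T=a) = 0.8673
  T=b: p=0.2000, H(S|T=b) = 0.8113
  T=c: p=0.3500, H(S|T=c) = 0.8981
Weighted sum = 0.867 bits.

0.867 bits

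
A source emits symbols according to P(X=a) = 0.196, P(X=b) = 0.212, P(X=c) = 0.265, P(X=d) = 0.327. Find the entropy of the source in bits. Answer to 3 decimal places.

1.970 bits

H(X) = −Σ p·log₂ p.
  −(0.196)·log₂(0.196) = 0.4608
  −(0.212)·log₂(0.212) = 0.4744
  −(0.265)·log₂(0.265) = 0.5077
  −(0.327)·log₂(0.327) = 0.5273
Sum: 0.4608 + 0.4744 + 0.5077 + 0.5273 = 1.970 bits.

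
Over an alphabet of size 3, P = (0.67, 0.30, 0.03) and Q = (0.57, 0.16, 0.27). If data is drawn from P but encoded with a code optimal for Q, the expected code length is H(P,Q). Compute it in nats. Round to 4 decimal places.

0.9657 nats

H(P,Q) = −Σ p·ln q.
  −0.67·ln(0.57) = 0.37662
  −0.30·ln(0.16) = 0.54977
  −0.03·ln(0.27) = 0.03928
H(P,Q) = 0.9657 nats.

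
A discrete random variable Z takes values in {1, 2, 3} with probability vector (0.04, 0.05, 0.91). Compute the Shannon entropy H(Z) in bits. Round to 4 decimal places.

H(Z) = −Σ p·log₂ p.
  −(0.04)·log₂(0.04) = 0.18575
  −(0.05)·log₂(0.05) = 0.21610
  −(0.91)·log₂(0.91) = 0.12382
Sum: 0.18575 + 0.21610 + 0.12382 = 0.5257 bits.

0.5257 bits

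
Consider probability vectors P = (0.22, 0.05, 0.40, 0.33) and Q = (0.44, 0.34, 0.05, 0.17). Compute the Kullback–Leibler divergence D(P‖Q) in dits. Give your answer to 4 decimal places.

0.3484 dits

D(P‖Q) = Σ p·log₁₀(p/q).
  0.22·log₁₀(0.22/0.44) = -0.06623
  0.05·log₁₀(0.05/0.34) = -0.04163
  0.40·log₁₀(0.40/0.05) = 0.36124
  0.33·log₁₀(0.33/0.17) = 0.09506
D(P‖Q) = 0.3484 dits.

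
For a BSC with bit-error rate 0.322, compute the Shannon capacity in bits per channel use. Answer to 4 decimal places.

Binary symmetric channel: C = 1 − h₂(ε) where h₂ is the binary entropy function.
h₂(0.322) = −0.322·log₂0.322 − 0.678·log₂0.678 = 0.9065.
C = 1 − 0.9065 = 0.0935 bits per channel use.

0.0935 bits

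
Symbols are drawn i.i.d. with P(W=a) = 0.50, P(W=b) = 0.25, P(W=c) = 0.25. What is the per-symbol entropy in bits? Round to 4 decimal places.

H(W) = −Σ p·log₂ p.
  −(0.50)·log₂(0.50) = 0.50000
  −(0.25)·log₂(0.25) = 0.50000
  −(0.25)·log₂(0.25) = 0.50000
Sum: 0.50000 + 0.50000 + 0.50000 = 1.5000 bits.

1.5000 bits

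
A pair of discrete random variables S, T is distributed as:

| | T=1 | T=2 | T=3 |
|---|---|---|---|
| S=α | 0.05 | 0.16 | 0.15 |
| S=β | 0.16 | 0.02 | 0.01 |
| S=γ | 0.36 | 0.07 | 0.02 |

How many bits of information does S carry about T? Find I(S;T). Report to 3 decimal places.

0.348 bits

Marginals: p(S) = (0.3600, 0.1900, 0.4500), p(T) = (0.5700, 0.2500, 0.1800).
I(S;T) = Σ p(x,y)·log₂[p(x,y)/(p(x)p(y))].
  (α,1): 0.05·log₂(0.2437) = -0.1019
  (α,2): 0.16·log₂(1.7778) = 0.1328
  (α,3): 0.15·log₂(2.3148) = 0.1816
  (β,1): 0.16·log₂(1.4774) = 0.0901
  (β,2): 0.02·log₂(0.4211) = -0.0250
  (β,3): 0.01·log₂(0.2924) = -0.0177
  (γ,1): 0.36·log₂(1.4035) = 0.1761
  (γ,2): 0.07·log₂(0.6222) = -0.0479
  (γ,3): 0.02·log₂(0.2469) = -0.0404
Sum = 0.348 bits.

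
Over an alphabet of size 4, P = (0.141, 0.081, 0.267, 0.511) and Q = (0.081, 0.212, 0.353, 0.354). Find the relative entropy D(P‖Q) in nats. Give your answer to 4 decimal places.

0.1132 nats

D(P‖Q) = Σ p·ln(p/q).
  0.141·ln(0.141/0.081) = 0.07816
  0.081·ln(0.081/0.212) = -0.07793
  0.267·ln(0.267/0.353) = -0.07455
  0.511·ln(0.511/0.354) = 0.18757
D(P‖Q) = 0.1132 nats.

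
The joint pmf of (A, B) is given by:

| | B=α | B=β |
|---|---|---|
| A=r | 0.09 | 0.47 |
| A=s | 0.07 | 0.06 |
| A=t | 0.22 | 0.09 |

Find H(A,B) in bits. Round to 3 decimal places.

2.130 bits

H(A,B) = −Σ p(x,y)·log₂ p(x,y) over all 6 cells.
  cell (r,α): −0.09·log₂0.09 = 0.3127
  cell (r,β): −0.47·log₂0.47 = 0.5120
  cell (s,α): −0.07·log₂0.07 = 0.2686
  cell (s,β): −0.06·log₂0.06 = 0.2435
  cell (t,α): −0.22·log₂0.22 = 0.4806
  cell (t,β): −0.09·log₂0.09 = 0.3127
Sum = 2.130 bits.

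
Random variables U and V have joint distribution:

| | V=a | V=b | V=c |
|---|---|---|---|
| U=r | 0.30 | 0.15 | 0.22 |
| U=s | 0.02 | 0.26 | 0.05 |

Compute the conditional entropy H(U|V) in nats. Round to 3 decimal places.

Marginals: p(U) = (0.6700, 0.3300), p(V) = (0.3200, 0.4100, 0.2700).
H(U|V) = Σ p(V) · H(U|V=·).
  V=a: p=0.3200, H(U|V=a) = 0.2338
  V=b: p=0.4100, H(U|V=b) = 0.6567
  V=c: p=0.2700, H(U|V=c) = 0.4792
Weighted sum = 0.473 nats.

0.473 nats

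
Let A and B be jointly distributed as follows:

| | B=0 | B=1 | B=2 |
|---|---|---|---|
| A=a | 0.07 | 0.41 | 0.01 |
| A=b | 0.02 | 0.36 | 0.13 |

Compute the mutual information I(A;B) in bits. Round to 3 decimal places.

0.111 bits

Marginals: p(A) = (0.4900, 0.5100), p(B) = (0.0900, 0.7700, 0.1400).
I(A;B) = Σ p(x,y)·log₂[p(x,y)/(p(x)p(y))].
  (a,0): 0.07·log₂(1.5873) = 0.0467
  (a,1): 0.41·log₂(1.0867) = 0.0492
  (a,2): 0.01·log₂(0.1458) = -0.0278
  (b,0): 0.02·log₂(0.4357) = -0.0240
  (b,1): 0.36·log₂(0.9167) = -0.0452
  (b,2): 0.13·log₂(1.8207) = 0.1124
Sum = 0.111 bits.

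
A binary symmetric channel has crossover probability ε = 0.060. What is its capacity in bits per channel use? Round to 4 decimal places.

0.6726 bits

Binary symmetric channel: C = 1 − h₂(ε) where h₂ is the binary entropy function.
h₂(0.060) = −0.060·log₂0.060 − 0.940·log₂0.940 = 0.3274.
C = 1 − 0.3274 = 0.6726 bits per channel use.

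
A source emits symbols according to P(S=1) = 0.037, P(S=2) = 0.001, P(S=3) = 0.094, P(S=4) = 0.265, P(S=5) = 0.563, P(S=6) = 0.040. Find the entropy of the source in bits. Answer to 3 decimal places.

H(S) = −Σ p·log₂ p.
  −(0.037)·log₂(0.037) = 0.1760
  −(0.001)·log₂(0.001) = 0.0100
  −(0.094)·log₂(0.094) = 0.3207
  −(0.265)·log₂(0.265) = 0.5077
  −(0.563)·log₂(0.563) = 0.4666
  −(0.040)·log₂(0.040) = 0.1858
Sum: 0.1760 + 0.0100 + 0.3207 + 0.5077 + 0.4666 + 0.1858 = 1.667 bits.

1.667 bits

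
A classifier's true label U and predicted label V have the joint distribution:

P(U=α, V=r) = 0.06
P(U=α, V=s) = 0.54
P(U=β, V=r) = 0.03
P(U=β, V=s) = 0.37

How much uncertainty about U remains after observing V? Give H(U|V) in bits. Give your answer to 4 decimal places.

Marginals: p(U) = (0.6000, 0.4000), p(V) = (0.0900, 0.9100).
H(U|V) = Σ p(V) · H(U|V=·).
  V=r: p=0.0900, H(U|V=r) = 0.9183
  V=s: p=0.9100, H(U|V=s) = 0.9747
Weighted sum = 0.9696 bits.

0.9696 bits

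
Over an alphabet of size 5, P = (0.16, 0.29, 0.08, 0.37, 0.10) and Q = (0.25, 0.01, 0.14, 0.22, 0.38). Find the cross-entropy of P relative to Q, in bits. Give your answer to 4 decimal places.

H(P,Q) = −Σ p·log₂ q.
  −0.16·log₂(0.25) = 0.32000
  −0.29·log₂(0.01) = 1.92672
  −0.08·log₂(0.14) = 0.22692
  −0.37·log₂(0.22) = 0.80824
  −0.10·log₂(0.38) = 0.13959
H(P,Q) = 3.4215 bits.

3.4215 bits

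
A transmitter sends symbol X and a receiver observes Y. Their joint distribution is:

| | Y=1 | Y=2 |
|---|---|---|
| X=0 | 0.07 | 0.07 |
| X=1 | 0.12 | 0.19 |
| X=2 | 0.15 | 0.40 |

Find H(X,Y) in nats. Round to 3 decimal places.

H(X,Y) = −Σ p(x,y)·ln p(x,y) over all 6 cells.
  cell (0,1): −0.07·ln0.07 = 0.1861
  cell (0,2): −0.07·ln0.07 = 0.1861
  cell (1,1): −0.12·ln0.12 = 0.2544
  cell (1,2): −0.19·ln0.19 = 0.3155
  cell (2,1): −0.15·ln0.15 = 0.2846
  cell (2,2): −0.40·ln0.40 = 0.3665
Sum = 1.593 nats.

1.593 nats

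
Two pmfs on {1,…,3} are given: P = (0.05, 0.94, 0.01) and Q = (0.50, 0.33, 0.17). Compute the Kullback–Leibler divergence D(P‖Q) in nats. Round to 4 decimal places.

D(P‖Q) = Σ p·ln(p/q).
  0.05·ln(0.05/0.50) = -0.11513
  0.94·ln(0.94/0.33) = 0.98398
  0.01·ln(0.01/0.17) = -0.02833
D(P‖Q) = 0.8405 nats.

0.8405 nats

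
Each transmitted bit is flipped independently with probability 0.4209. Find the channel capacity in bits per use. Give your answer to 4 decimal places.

Binary symmetric channel: C = 1 − h₂(ε) where h₂ is the binary entropy function.
h₂(0.4209) = −0.4209·log₂0.4209 − 0.5791·log₂0.5791 = 0.9819.
C = 1 − 0.9819 = 0.0181 bits per channel use.

0.0181 bits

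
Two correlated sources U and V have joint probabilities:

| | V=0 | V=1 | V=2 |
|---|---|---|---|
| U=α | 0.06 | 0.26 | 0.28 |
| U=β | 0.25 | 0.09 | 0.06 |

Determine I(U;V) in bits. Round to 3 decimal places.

Marginals: p(U) = (0.6000, 0.4000), p(V) = (0.3100, 0.3500, 0.3400).
I(U;V) = H(U) + H(V) − H(U,V).
H(U) = 0.9710, H(V) = 1.5831, H(U,V) = 2.3192.
I(U;V) = 0.9710 + 1.5831 − 2.3192 = 0.235 bits.

0.235 bits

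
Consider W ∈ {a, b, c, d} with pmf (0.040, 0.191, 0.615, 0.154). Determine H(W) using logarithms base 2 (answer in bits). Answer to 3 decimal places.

H(W) = −Σ p·log₂ p.
  −(0.040)·log₂(0.040) = 0.1858
  −(0.191)·log₂(0.191) = 0.4562
  −(0.615)·log₂(0.615) = 0.4313
  −(0.154)·log₂(0.154) = 0.4156
Sum: 0.1858 + 0.4562 + 0.4313 + 0.4156 = 1.489 bits.

1.489 bits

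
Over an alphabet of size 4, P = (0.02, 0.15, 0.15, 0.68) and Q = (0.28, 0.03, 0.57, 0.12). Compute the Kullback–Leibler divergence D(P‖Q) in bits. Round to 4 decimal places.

1.6849 bits

D(P‖Q) = Σ p·log₂(p/q).
  0.02·log₂(0.02/0.28) = -0.07615
  0.15·log₂(0.15/0.03) = 0.34829
  0.15·log₂(0.15/0.57) = -0.28890
  0.68·log₂(0.68/0.12) = 1.70170
D(P‖Q) = 1.6849 bits.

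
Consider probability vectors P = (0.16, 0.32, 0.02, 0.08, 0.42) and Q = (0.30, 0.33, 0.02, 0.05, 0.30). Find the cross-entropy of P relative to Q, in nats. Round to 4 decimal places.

1.3710 nats

H(P,Q) = −Σ p·ln q.
  −0.16·ln(0.30) = 0.19264
  −0.32·ln(0.33) = 0.35477
  −0.02·ln(0.02) = 0.07824
  −0.08·ln(0.05) = 0.23966
  −0.42·ln(0.30) = 0.50567
H(P,Q) = 1.3710 nats.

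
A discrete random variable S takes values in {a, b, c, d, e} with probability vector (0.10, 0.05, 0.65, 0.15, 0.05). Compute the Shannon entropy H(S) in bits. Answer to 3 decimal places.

1.579 bits

H(S) = −Σ p·log₂ p.
  −(0.10)·log₂(0.10) = 0.3322
  −(0.05)·log₂(0.05) = 0.2161
  −(0.65)·log₂(0.65) = 0.4040
  −(0.15)·log₂(0.15) = 0.4105
  −(0.05)·log₂(0.05) = 0.2161
Sum: 0.3322 + 0.2161 + 0.4040 + 0.4105 + 0.2161 = 1.579 bits.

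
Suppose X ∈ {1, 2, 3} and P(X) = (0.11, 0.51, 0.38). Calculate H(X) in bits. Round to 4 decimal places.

H(X) = −Σ p·log₂ p.
  −(0.11)·log₂(0.11) = 0.35029
  −(0.51)·log₂(0.51) = 0.49543
  −(0.38)·log₂(0.38) = 0.53045
Sum: 0.35029 + 0.49543 + 0.53045 = 1.3762 bits.

1.3762 bits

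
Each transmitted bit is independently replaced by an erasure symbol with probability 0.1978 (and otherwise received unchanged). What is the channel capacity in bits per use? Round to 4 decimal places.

0.8022 bits

Binary erasure channel: capacity C = 1 − ε.
C = 1 − 0.1978 = 0.8022 bits per channel use.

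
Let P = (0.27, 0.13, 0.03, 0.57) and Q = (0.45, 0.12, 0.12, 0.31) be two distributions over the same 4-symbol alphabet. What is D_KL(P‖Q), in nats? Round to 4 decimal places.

0.1781 nats

D(P‖Q) = Σ p·ln(p/q).
  0.27·ln(0.27/0.45) = -0.13792
  0.13·ln(0.13/0.12) = 0.01041
  0.03·ln(0.03/0.12) = -0.04159
  0.57·ln(0.57/0.31) = 0.34717
D(P‖Q) = 0.1781 nats.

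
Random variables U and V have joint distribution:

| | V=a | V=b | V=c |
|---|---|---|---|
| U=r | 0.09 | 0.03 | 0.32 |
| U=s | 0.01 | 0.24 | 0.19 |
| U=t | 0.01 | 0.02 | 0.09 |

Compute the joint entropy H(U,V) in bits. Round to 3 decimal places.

2.498 bits

H(U,V) = −Σ p(x,y)·log₂ p(x,y) over all 9 cells.
  cell (r,a): −0.09·log₂0.09 = 0.3127
  cell (r,b): −0.03·log₂0.03 = 0.1518
  cell (r,c): −0.32·log₂0.32 = 0.5260
  cell (s,a): −0.01·log₂0.01 = 0.0664
  cell (s,b): −0.24·log₂0.24 = 0.4941
  cell (s,c): −0.19·log₂0.19 = 0.4552
  cell (t,a): −0.01·log₂0.01 = 0.0664
  cell (t,b): −0.02·log₂0.02 = 0.1129
  cell (t,c): −0.09·log₂0.09 = 0.3127
Sum = 2.498 bits.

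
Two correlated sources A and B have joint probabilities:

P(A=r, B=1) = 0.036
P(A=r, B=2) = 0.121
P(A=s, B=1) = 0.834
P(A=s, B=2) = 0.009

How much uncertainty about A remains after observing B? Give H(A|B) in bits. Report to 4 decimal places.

Chain rule: H(A|B) = H(A,B) − H(B).
Marginals: p(A) = (0.1570, 0.8430), p(B) = (0.8700, 0.1300).
H(A,B) = 0.8209 bits; H(B) = 0.5574 bits.
H(A|B) = 0.8209 − 0.5574 = 0.2635 bits.

0.2635 bits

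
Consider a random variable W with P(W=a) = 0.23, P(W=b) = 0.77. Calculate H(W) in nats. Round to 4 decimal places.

0.5393 nats

H(W) = −Σ p·ln p.
  −(0.23)·ln(0.23) = 0.33803
  −(0.77)·ln(0.77) = 0.20125
Sum: 0.33803 + 0.20125 = 0.5393 nats.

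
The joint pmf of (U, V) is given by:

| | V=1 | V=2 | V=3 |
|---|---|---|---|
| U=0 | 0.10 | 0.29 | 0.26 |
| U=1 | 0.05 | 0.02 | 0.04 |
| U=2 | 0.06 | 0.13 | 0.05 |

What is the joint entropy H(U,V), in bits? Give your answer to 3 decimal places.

2.712 bits

H(U,V) = −Σ p(x,y)·log₂ p(x,y) over all 9 cells.
  cell (0,1): −0.10·log₂0.10 = 0.3322
  cell (0,2): −0.29·log₂0.29 = 0.5179
  cell (0,3): −0.26·log₂0.26 = 0.5053
  cell (1,1): −0.05·log₂0.05 = 0.2161
  cell (1,2): −0.02·log₂0.02 = 0.1129
  cell (1,3): −0.04·log₂0.04 = 0.1858
  cell (2,1): −0.06·log₂0.06 = 0.2435
  cell (2,2): −0.13·log₂0.13 = 0.3826
  cell (2,3): −0.05·log₂0.05 = 0.2161
Sum = 2.712 bits.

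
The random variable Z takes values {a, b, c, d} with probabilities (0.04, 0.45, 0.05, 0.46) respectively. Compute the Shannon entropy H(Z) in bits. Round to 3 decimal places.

H(Z) = −Σ p·log₂ p.
  −(0.04)·log₂(0.04) = 0.1858
  −(0.45)·log₂(0.45) = 0.5184
  −(0.05)·log₂(0.05) = 0.2161
  −(0.46)·log₂(0.46) = 0.5153
Sum: 0.1858 + 0.5184 + 0.2161 + 0.5153 = 1.436 bits.

1.436 bits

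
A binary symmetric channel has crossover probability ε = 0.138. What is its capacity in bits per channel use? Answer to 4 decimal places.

0.4210 bits

Binary symmetric channel: C = 1 − h₂(ε) where h₂ is the binary entropy function.
h₂(0.138) = −0.138·log₂0.138 − 0.862·log₂0.862 = 0.5790.
C = 1 − 0.5790 = 0.4210 bits per channel use.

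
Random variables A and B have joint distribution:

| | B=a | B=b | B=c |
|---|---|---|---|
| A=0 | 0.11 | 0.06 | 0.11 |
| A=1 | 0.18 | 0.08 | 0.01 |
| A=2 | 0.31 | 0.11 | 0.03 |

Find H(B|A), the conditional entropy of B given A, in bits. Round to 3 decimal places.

Marginals: p(A) = (0.2800, 0.2700, 0.4500), p(B) = (0.6000, 0.2500, 0.1500).
H(B|A) = Σ p(A) · H(B|A=·).
  A=0: p=0.2800, H(B|A=0) = 1.5353
  A=1: p=0.2700, H(B|A=1) = 1.0860
  A=2: p=0.4500, H(B|A=2) = 1.1277
Weighted sum = 1.231 bits.

1.231 bits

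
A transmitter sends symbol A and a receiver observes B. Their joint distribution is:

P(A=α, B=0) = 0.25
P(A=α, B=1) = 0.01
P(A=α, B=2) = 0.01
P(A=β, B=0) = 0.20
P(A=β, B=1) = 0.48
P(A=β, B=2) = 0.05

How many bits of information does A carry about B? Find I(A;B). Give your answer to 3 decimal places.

Marginals: p(A) = (0.2700, 0.7300), p(B) = (0.4500, 0.4900, 0.0600).
I(A;B) = H(A) + H(B) − H(A,B).
H(A) = 0.8415, H(B) = 1.2662, H(A,B) = 1.8216.
I(A;B) = 0.8415 + 1.2662 − 1.8216 = 0.286 bits.

0.286 bits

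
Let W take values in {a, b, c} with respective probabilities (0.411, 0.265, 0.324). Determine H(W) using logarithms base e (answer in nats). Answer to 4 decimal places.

H(W) = −Σ p·ln p.
  −(0.411)·ln(0.411) = 0.36545
  −(0.265)·ln(0.265) = 0.35193
  −(0.324)·ln(0.324) = 0.36515
Sum: 0.36545 + 0.35193 + 0.36515 = 1.0825 nats.

1.0825 nats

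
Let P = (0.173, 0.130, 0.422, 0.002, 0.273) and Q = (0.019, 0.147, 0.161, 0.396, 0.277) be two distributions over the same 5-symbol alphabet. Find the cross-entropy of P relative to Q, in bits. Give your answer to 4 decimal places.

H(P,Q) = −Σ p·log₂ q.
  −0.173·log₂(0.019) = 0.98919
  −0.130·log₂(0.147) = 0.35959
  −0.422·log₂(0.161) = 1.11191
  −0.002·log₂(0.396) = 0.00267
  −0.273·log₂(0.277) = 0.50561
H(P,Q) = 2.9690 bits.

2.9690 bits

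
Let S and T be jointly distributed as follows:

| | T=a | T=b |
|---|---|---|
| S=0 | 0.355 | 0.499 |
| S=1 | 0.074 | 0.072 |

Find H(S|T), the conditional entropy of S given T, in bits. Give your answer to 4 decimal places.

Chain rule: H(S|T) = H(S,T) − H(T).
Marginals: p(S) = (0.8540, 0.1460), p(T) = (0.4290, 0.5710).
H(S,T) = 1.5821 bits; H(T) = 0.9854 bits.
H(S|T) = 1.5821 − 0.9854 = 0.5967 bits.

0.5967 bits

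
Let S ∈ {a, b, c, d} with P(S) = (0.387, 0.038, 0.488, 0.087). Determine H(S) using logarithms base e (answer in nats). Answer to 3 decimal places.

H(S) = −Σ p·ln p.
  −(0.387)·ln(0.387) = 0.3674
  −(0.038)·ln(0.038) = 0.1243
  −(0.488)·ln(0.488) = 0.3501
  −(0.087)·ln(0.087) = 0.2124
Sum: 0.3674 + 0.1243 + 0.3501 + 0.2124 = 1.054 nats.

1.054 nats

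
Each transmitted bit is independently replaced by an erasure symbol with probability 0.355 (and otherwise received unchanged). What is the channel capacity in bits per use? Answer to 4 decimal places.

Binary erasure channel: capacity C = 1 − ε.
C = 1 − 0.355 = 0.6450 bits per channel use.

0.6450 bits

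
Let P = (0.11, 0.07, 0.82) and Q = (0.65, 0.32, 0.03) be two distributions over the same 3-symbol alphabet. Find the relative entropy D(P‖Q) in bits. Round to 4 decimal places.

3.4781 bits

D(P‖Q) = Σ p·log₂(p/q).
  0.11·log₂(0.11/0.65) = -0.28192
  0.07·log₂(0.07/0.32) = -0.15349
  0.82·log₂(0.82/0.03) = 3.91352
D(P‖Q) = 3.4781 bits.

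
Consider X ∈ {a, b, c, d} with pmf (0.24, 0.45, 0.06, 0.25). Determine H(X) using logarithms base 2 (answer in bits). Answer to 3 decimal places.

1.756 bits

H(X) = −Σ p·log₂ p.
  −(0.24)·log₂(0.24) = 0.4941
  −(0.45)·log₂(0.45) = 0.5184
  −(0.06)·log₂(0.06) = 0.2435
  −(0.25)·log₂(0.25) = 0.5000
Sum: 0.4941 + 0.5184 + 0.2435 + 0.5000 = 1.756 bits.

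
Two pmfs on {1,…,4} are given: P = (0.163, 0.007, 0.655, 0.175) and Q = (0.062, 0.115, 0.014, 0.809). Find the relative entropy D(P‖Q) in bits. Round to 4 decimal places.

3.4464 bits

D(P‖Q) = Σ p·log₂(p/q).
  0.163·log₂(0.163/0.062) = 0.22731
  0.007·log₂(0.007/0.115) = -0.02827
  0.655·log₂(0.655/0.014) = 3.63394
  0.175·log₂(0.175/0.809) = -0.38654
D(P‖Q) = 3.4464 bits.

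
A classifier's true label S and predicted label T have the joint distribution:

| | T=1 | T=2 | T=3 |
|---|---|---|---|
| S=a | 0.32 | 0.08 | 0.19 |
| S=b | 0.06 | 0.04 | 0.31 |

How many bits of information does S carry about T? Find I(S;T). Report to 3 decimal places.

0.148 bits

Marginals: p(S) = (0.5900, 0.4100), p(T) = (0.3800, 0.1200, 0.5000).
I(S;T) = Σ p(x,y)·log₂[p(x,y)/(p(x)p(y))].
  (a,1): 0.32·log₂(1.4273) = 0.1643
  (a,2): 0.08·log₂(1.1299) = 0.0141
  (a,3): 0.19·log₂(0.6441) = -0.1206
  (b,1): 0.06·log₂(0.3851) = -0.0826
  (b,2): 0.04·log₂(0.8130) = -0.0119
  (b,3): 0.31·log₂(1.5122) = 0.1850
Sum = 0.148 bits.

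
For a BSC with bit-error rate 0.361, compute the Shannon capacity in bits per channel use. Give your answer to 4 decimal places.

0.0565 bits

Binary symmetric channel: C = 1 − h₂(ε) where h₂ is the binary entropy function.
h₂(0.361) = −0.361·log₂0.361 − 0.639·log₂0.639 = 0.9435.
C = 1 − 0.9435 = 0.0565 bits per channel use.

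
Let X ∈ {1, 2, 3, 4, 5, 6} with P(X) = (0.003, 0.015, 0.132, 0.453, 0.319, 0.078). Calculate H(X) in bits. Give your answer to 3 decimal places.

H(X) = −Σ p·log₂ p.
  −(0.003)·log₂(0.003) = 0.0251
  −(0.015)·log₂(0.015) = 0.0909
  −(0.132)·log₂(0.132) = 0.3856
  −(0.453)·log₂(0.453) = 0.5175
  −(0.319)·log₂(0.319) = 0.5258
  −(0.078)·log₂(0.078) = 0.2871
Sum: 0.0251 + 0.0909 + 0.3856 + 0.5175 + 0.5258 + 0.2871 = 1.832 bits.

1.832 bits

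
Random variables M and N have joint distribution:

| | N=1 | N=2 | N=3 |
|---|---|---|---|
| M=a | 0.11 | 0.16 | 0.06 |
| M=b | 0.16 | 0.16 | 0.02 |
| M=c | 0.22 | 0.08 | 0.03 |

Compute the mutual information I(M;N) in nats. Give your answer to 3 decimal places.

0.048 nats

Marginals: p(M) = (0.3300, 0.3400, 0.3300), p(N) = (0.4900, 0.4000, 0.1100).
I(M;N) = H(M) + H(N) − H(M,N).
H(M) = 1.0985, H(N) = 0.9589, H(M,N) = 2.0098.
I(M;N) = 1.0985 + 0.9589 − 2.0098 = 0.048 nats.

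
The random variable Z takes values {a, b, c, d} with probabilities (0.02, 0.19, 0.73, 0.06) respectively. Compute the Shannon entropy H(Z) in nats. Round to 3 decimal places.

H(Z) = −Σ p·ln p.
  −(0.02)·ln(0.02) = 0.0782
  −(0.19)·ln(0.19) = 0.3155
  −(0.73)·ln(0.73) = 0.2297
  −(0.06)·ln(0.06) = 0.1688
Sum: 0.0782 + 0.3155 + 0.2297 + 0.1688 = 0.792 nats.

0.792 nats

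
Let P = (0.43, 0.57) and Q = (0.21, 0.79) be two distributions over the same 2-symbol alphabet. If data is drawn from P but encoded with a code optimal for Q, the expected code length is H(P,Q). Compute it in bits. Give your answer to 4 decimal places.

1.1620 bits

H(P,Q) = −Σ p·log₂ q.
  −0.43·log₂(0.21) = 0.96816
  −0.57·log₂(0.79) = 0.19384
H(P,Q) = 1.1620 bits.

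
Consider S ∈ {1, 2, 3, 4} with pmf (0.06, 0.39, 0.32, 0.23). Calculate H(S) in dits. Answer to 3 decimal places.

H(S) = −Σ p·log₁₀ p.
  −(0.06)·log₁₀(0.06) = 0.0733
  −(0.39)·log₁₀(0.39) = 0.1595
  −(0.32)·log₁₀(0.32) = 0.1584
  −(0.23)·log₁₀(0.23) = 0.1468
Sum: 0.0733 + 0.1595 + 0.1584 + 0.1468 = 0.538 dits.

0.538 dits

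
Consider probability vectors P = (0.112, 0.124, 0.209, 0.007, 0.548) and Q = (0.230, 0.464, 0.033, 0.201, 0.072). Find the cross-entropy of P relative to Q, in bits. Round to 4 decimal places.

H(P,Q) = −Σ p·log₂ q.
  −0.112·log₂(0.230) = 0.23747
  −0.124·log₂(0.464) = 0.13737
  −0.209·log₂(0.033) = 1.02857
  −0.007·log₂(0.201) = 0.01620
  −0.548·log₂(0.072) = 2.08013
H(P,Q) = 3.4997 bits.

3.4997 bits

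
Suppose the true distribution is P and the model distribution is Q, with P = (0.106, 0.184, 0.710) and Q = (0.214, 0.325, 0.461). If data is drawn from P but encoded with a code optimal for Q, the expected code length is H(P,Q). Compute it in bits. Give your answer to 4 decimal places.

1.3273 bits

H(P,Q) = −Σ p·log₂ q.
  −0.106·log₂(0.214) = 0.23578
  −0.184·log₂(0.325) = 0.29835
  −0.710·log₂(0.461) = 0.79318
H(P,Q) = 1.3273 bits.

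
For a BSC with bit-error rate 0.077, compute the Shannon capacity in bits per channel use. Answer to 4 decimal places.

0.6085 bits

Binary symmetric channel: C = 1 − h₂(ε) where h₂ is the binary entropy function.
h₂(0.077) = −0.077·log₂0.077 − 0.923·log₂0.923 = 0.3915.
C = 1 − 0.3915 = 0.6085 bits per channel use.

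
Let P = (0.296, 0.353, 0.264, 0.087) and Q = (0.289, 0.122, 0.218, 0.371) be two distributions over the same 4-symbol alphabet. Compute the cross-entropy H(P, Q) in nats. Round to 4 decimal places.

1.5985 nats

H(P,Q) = −Σ p·ln q.
  −0.296·ln(0.289) = 0.36743
  −0.353·ln(0.122) = 0.74262
  −0.264·ln(0.218) = 0.40214
  −0.087·ln(0.371) = 0.08627
H(P,Q) = 1.5985 nats.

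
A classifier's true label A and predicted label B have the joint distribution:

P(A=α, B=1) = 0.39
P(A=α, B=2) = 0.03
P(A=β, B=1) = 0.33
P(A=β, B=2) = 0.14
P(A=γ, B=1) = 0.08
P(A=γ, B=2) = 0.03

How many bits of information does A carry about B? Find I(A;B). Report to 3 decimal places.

Marginals: p(A) = (0.4200, 0.4700, 0.1100), p(B) = (0.8000, 0.2000).
I(A;B) = H(A) + H(B) − H(A,B).
H(A) = 1.3879, H(B) = 0.7219, H(A,B) = 2.0498.
I(A;B) = 1.3879 + 0.7219 − 2.0498 = 0.060 bits.

0.060 bits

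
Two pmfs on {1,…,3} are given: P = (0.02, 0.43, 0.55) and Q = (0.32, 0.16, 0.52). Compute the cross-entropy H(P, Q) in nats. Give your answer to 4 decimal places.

1.1705 nats

H(P,Q) = −Σ p·ln q.
  −0.02·ln(0.32) = 0.02279
  −0.43·ln(0.16) = 0.78801
  −0.55·ln(0.52) = 0.35966
H(P,Q) = 1.1705 nats.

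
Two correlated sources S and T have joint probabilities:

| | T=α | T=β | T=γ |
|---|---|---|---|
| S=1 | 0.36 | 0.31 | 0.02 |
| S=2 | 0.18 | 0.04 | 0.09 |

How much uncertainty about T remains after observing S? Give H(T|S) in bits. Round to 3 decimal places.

Chain rule: H(T|S) = H(S,T) − H(S).
Marginals: p(S) = (0.6900, 0.3100), p(T) = (0.5400, 0.3500, 0.1100).
H(S,T) = 2.1110 bits; H(S) = 0.8932 bits.
H(T|S) = 2.1110 − 0.8932 = 1.218 bits.

1.218 bits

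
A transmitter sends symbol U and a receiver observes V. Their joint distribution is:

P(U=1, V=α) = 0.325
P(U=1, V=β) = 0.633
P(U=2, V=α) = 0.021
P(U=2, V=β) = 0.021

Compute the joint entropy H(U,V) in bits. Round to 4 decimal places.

1.1787 bits

H(U,V) = −Σ p(x,y)·log₂ p(x,y) over all 4 cells.
  cell (1,α): −0.325·log₂0.325 = 0.52698
  cell (1,β): −0.633·log₂0.633 = 0.41760
  cell (2,α): −0.021·log₂0.021 = 0.11704
  cell (2,β): −0.021·log₂0.021 = 0.11704
Sum = 1.1787 bits.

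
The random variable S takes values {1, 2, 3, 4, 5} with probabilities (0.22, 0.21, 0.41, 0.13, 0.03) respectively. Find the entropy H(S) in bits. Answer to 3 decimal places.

H(S) = −Σ p·log₂ p.
  −(0.22)·log₂(0.22) = 0.4806
  −(0.21)·log₂(0.21) = 0.4728
  −(0.41)·log₂(0.41) = 0.5274
  −(0.13)·log₂(0.13) = 0.3826
  −(0.03)·log₂(0.03) = 0.1518
Sum: 0.4806 + 0.4728 + 0.5274 + 0.3826 + 0.1518 = 2.015 bits.

2.015 bits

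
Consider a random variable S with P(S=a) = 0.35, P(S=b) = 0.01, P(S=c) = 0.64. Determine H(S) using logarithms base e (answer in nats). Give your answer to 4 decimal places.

0.6991 nats

H(S) = −Σ p·ln p.
  −(0.35)·ln(0.35) = 0.36744
  −(0.01)·ln(0.01) = 0.04605
  −(0.64)·ln(0.64) = 0.28562
Sum: 0.36744 + 0.04605 + 0.28562 = 0.6991 nats.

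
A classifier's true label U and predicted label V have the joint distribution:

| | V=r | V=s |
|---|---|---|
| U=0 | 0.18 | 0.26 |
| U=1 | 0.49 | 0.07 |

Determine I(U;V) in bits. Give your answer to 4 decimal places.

0.1811 bits

Marginals: p(U) = (0.4400, 0.5600), p(V) = (0.6700, 0.3300).
I(U;V) = Σ p(x,y)·log₂[p(x,y)/(p(x)p(y))].
  (0,r): 0.18·log₂(0.6106) = -0.12811
  (0,s): 0.26·log₂(1.7906) = 0.21852
  (1,r): 0.49·log₂(1.3060) = 0.18871
  (1,s): 0.07·log₂(0.3788) = -0.09804
Sum = 0.1811 bits.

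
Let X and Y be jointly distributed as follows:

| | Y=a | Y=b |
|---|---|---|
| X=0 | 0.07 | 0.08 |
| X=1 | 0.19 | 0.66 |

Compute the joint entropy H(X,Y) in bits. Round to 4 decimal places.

1.4109 bits

H(X,Y) = −Σ p(x,y)·log₂ p(x,y) over all 4 cells.
  cell (0,a): −0.07·log₂0.07 = 0.26856
  cell (0,b): −0.08·log₂0.08 = 0.29151
  cell (1,a): −0.19·log₂0.19 = 0.45523
  cell (1,b): −0.66·log₂0.66 = 0.39564
Sum = 1.4109 bits.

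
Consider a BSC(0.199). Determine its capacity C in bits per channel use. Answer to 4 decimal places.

Binary symmetric channel: C = 1 − h₂(ε) where h₂ is the binary entropy function.
h₂(0.199) = −0.199·log₂0.199 − 0.801·log₂0.801 = 0.7199.
C = 1 − 0.7199 = 0.2801 bits per channel use.

0.2801 bits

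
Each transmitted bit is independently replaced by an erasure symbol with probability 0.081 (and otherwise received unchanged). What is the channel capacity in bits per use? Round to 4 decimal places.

0.9190 bits

Binary erasure channel: capacity C = 1 − ε.
C = 1 − 0.081 = 0.9190 bits per channel use.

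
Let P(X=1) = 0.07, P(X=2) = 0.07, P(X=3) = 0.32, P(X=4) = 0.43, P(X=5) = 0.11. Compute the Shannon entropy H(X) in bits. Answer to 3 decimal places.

H(X) = −Σ p·log₂ p.
  −(0.07)·log₂(0.07) = 0.2686
  −(0.07)·log₂(0.07) = 0.2686
  −(0.32)·log₂(0.32) = 0.5260
  −(0.43)·log₂(0.43) = 0.5236
  −(0.11)·log₂(0.11) = 0.3503
Sum: 0.2686 + 0.2686 + 0.5260 + 0.5236 + 0.3503 = 1.937 bits.

1.937 bits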